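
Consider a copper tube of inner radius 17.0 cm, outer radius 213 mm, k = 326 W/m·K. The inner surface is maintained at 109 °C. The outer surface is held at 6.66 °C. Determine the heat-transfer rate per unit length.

Q' = 2πk·ΔT/ln(r₂/r₁) = 2π × 326 × 102.34 / ln(0.213/0.170) = 9.30×10^5 W/m

Q' = 930 kW/m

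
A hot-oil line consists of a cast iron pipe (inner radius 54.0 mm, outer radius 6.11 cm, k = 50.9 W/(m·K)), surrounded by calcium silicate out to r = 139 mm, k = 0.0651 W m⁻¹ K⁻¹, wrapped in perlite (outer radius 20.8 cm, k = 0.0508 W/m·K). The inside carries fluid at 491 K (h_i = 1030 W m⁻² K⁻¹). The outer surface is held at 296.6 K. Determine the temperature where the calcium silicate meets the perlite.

T = 371.5 K

Treat each layer as a resistance in series:
  R'_conv,in = 1/(2πr h) = 1/(2π·0.0540·1030) = 0.002861 m·K/W
  R'_cast iron = ln(0.0611/0.0540)/(2πk) = 0.1235/(2π·50.9) = 3.862×10^-4 m·K/W
  R'_calcium silicate = ln(0.139/0.0611)/(2πk) = 0.8220/(2π·0.0651) = 2.010 m·K/W
  R'_perlite = ln(0.208/0.139)/(2πk) = 0.4031/(2π·0.0508) = 1.263 m·K/W
ΣR = 0.002861 + 3.862×10^-4 + 2.010 + 1.263 = 3.276 m·K/W
Q' = ΔT/ΣR = (491 K − 296.6 K)/3.276 = 59.34 W/m
From the inner boundary to the calcium silicate/perlite interface, ΣR_partial = 2.013 m·K/W.
T_interface = T_in − Q'·ΣR_partial = 491 K − (59.34)(2.013) = 371.5 K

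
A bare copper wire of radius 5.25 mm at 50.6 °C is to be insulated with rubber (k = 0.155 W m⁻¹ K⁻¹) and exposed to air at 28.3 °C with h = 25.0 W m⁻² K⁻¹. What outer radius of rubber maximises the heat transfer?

r_cr = 0.620 cm

For a cylinder, r_cr = k_ins/h = 0.155/25.0 = 0.00620 m = 0.620 cm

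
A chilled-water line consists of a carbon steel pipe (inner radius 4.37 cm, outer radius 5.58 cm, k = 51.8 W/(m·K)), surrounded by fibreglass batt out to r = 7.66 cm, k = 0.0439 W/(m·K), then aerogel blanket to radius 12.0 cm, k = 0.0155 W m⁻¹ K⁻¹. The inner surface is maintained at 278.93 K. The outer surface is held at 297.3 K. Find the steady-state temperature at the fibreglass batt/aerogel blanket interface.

Series thermal resistances, inner to outer:
  R'_carbon steel = ln(0.0558/0.0437)/(2πk) = 0.2444/(2π·51.8) = 7.510×10^-4 m·K/W
  R'_fibreglass batt = ln(0.0766/0.0558)/(2πk) = 0.3168/(2π·0.0439) = 1.149 m·K/W
  R'_aerogel blanket = ln(0.120/0.0766)/(2πk) = 0.4489/(2π·0.0155) = 4.609 m·K/W
ΣR = 7.510×10^-4 + 1.149 + 4.609 = 5.759 m·K/W
Q' = ΔT/ΣR = (278.93 K − 297.3 K)/5.759 = -3.190 W/m
From the inner boundary to the fibreglass batt/aerogel blanket interface, ΣR_partial = 1.150 m·K/W.
T_interface = T_in − Q'·ΣR_partial = 278.93 K − (-3.190)(1.150) = 282.60 K

T = 282.60 K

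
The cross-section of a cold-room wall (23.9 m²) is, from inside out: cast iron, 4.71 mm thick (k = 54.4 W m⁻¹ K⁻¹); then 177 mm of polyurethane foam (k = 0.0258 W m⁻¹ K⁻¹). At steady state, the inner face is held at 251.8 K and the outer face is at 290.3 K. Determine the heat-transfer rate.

Resistance network (inner→outer):
  R_cast iron = L/(kA) = 0.00471/(54.4·23.9) = 3.623×10^-6 K/W
  R_polyurethane foam = L/(kA) = 0.177/(0.0258·23.9) = 0.2870 K/W
ΣR = 3.623×10^-6 + 0.2870 = 0.2870 K/W
Q = ΔT/ΣR = (251.8 K − 290.3 K)/0.2870 = -134 W
(Negative Q ⇒ heat flows inward; heat gain = 134 W.)

Q = 134 W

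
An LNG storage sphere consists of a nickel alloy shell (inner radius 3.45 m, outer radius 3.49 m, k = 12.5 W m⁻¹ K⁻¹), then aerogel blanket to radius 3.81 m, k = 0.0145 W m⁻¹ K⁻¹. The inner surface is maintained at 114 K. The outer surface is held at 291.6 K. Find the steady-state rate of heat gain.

Q = 1340 W

Resistance network (inner→outer):
  R_nickel alloy = (1/3.45 − 1/3.49)/(4πk) = 0.003322/(4π·12.5) = 2.115×10^-5 K/W
  R_aerogel blanket = (1/3.49 − 1/3.81)/(4πk) = 0.02407/(4π·0.0145) = 0.1321 K/W
ΣR = 2.115×10^-5 + 0.1321 = 0.1321 K/W
Q = ΔT/ΣR = (114 K − 291.6 K)/0.1321 = -1340 W
(Negative Q ⇒ heat flows inward; heat gain = 1340 W.)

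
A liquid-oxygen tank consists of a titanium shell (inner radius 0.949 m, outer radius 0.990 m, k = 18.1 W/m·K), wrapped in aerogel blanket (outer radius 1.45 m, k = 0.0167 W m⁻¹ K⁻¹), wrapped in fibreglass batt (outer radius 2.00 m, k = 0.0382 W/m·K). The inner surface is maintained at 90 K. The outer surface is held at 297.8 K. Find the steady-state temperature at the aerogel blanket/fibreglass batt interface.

T = 255.1 K

Resistance network (inner→outer):
  R_titanium = (1/0.949 − 1/0.990)/(4πk) = 0.04364/(4π·18.1) = 1.919×10^-4 K/W
  R_aerogel blanket = (1/0.990 − 1/1.45)/(4πk) = 0.3204/(4π·0.0167) = 1.527 K/W
  R_fibreglass batt = (1/1.45 − 1/2.00)/(4πk) = 0.1897/(4π·0.0382) = 0.3951 K/W
ΣR = 1.919×10^-4 + 1.527 + 0.3951 = 1.922 K/W
Q = ΔT/ΣR = (90 K − 297.8 K)/1.922 = -108.1 W
From the inner boundary to the aerogel blanket/fibreglass batt interface, ΣR_partial = 1.527 K/W.
T_interface = T_in − Q·ΣR_partial = 90 K − (-108.1)(1.527) = 255.1 K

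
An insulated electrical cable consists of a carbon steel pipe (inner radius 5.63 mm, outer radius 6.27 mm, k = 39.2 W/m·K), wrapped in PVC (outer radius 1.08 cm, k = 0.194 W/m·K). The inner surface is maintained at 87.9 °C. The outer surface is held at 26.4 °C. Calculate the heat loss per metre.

Resistance network (inner→outer):
  R'_carbon steel = ln(0.00627/0.00563)/(2πk) = 0.1077/(2π·39.2) = 4.371×10^-4 m·K/W
  R'_PVC = ln(0.0108/0.00627)/(2πk) = 0.5438/(2π·0.194) = 0.4461 m·K/W
ΣR = 4.371×10^-4 + 0.4461 = 0.4465 m·K/W
Q' = ΔT/ΣR = (87.9 °C − 26.4 °C)/0.4465 = 138 W/m

Q' = 138 W/m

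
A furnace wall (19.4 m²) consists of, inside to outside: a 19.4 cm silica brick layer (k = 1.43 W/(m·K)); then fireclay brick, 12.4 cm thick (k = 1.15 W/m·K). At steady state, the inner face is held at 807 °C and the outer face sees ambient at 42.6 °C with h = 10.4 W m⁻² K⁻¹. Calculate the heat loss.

Q = 43.7 kW

Treat each layer as a resistance in series:
  R_silica brick = L/(kA) = 0.194/(1.43·19.4) = 0.006993 K/W
  R_fireclay brick = L/(kA) = 0.124/(1.15·19.4) = 0.005558 K/W
  R_conv,out = 1/(hA) = 1/(10.4·19.4) = 0.004956 K/W
ΣR = 0.006993 + 0.005558 + 0.004956 = 0.01751 K/W
Q = ΔT/ΣR = (807 °C − 42.6 °C)/0.01751 = 43700 W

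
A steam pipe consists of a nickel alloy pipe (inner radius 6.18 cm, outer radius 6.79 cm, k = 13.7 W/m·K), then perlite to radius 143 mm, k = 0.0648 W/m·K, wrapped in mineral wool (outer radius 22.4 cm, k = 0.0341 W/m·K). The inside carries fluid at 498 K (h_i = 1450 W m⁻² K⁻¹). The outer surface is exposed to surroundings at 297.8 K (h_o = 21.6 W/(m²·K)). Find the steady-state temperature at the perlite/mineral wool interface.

Series thermal resistances, inner to outer:
  R'_conv,in = 1/(2πr h) = 1/(2π·0.0618·1450) = 0.001776 m·K/W
  R'_nickel alloy = ln(0.0679/0.0618)/(2πk) = 0.09413/(2π·13.7) = 0.001094 m·K/W
  R'_perlite = ln(0.143/0.0679)/(2πk) = 0.7448/(2π·0.0648) = 1.829 m·K/W
  R'_mineral wool = ln(0.224/0.143)/(2πk) = 0.4488/(2π·0.0341) = 2.095 m·K/W
  R'_conv,out = 1/(2πr h) = 1/(2π·0.224·21.6) = 0.03289 m·K/W
ΣR = 0.001776 + 0.001094 + 1.829 + 2.095 + 0.03289 = 3.960 m·K/W
Q' = ΔT/ΣR = (498 K − 297.8 K)/3.960 = 50.56 W/m
From the inner boundary to the perlite/mineral wool interface, ΣR_partial = 1.832 m·K/W.
T_interface = T_in − Q'·ΣR_partial = 498 K − (50.56)(1.832) = 405 K

T = 405 K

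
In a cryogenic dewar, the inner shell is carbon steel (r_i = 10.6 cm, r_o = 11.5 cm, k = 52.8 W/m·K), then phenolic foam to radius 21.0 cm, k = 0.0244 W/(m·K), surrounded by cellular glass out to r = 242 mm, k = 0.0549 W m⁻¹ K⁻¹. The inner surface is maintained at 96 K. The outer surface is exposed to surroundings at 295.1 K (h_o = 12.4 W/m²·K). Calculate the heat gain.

Q = 14.4 W

Series thermal resistances, inner to outer:
  R_carbon steel = (1/0.106 − 1/0.115)/(4πk) = 0.7383/(4π·52.8) = 0.001113 K/W
  R_phenolic foam = (1/0.115 − 1/0.210)/(4πk) = 3.934/(4π·0.0244) = 12.83 K/W
  R_cellular glass = (1/0.210 − 1/0.242)/(4πk) = 0.6297/(4π·0.0549) = 0.9127 K/W
  R_conv,out = 1/(4πr²h) = 1/(4π·0.242²·12.4) = 0.1096 K/W
ΣR = 0.001113 + 12.83 + 0.9127 + 0.1096 = 13.85 K/W
Q = ΔT/ΣR = (96 K − 295.1 K)/13.85 = -14.4 W
(Negative Q ⇒ heat flows inward; heat gain = 14.4 W.)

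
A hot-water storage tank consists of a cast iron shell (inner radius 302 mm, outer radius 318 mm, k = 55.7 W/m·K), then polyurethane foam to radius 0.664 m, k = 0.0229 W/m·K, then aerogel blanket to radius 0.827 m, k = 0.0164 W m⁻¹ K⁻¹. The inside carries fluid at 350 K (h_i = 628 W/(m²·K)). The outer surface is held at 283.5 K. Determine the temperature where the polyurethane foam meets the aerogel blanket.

T = 296.9 K

Treat each layer as a resistance in series:
  R_conv,in = 1/(4πr²h) = 1/(4π·0.302²·628) = 0.001389 K/W
  R_cast iron = (1/0.302 − 1/0.318)/(4πk) = 0.1666/(4π·55.7) = 2.380×10^-4 K/W
  R_polyurethane foam = (1/0.318 − 1/0.664)/(4πk) = 1.639/(4π·0.0229) = 5.694 K/W
  R_aerogel blanket = (1/0.664 − 1/0.827)/(4πk) = 0.2968/(4π·0.0164) = 1.440 K/W
ΣR = 0.001389 + 2.380×10^-4 + 5.694 + 1.440 = 7.136 K/W
Q = ΔT/ΣR = (350 K − 283.5 K)/7.136 = 9.319 W
From the inner boundary to the polyurethane foam/aerogel blanket interface, ΣR_partial = 5.696 K/W.
T_interface = T_in − Q·ΣR_partial = 350 K − (9.319)(5.696) = 296.9 K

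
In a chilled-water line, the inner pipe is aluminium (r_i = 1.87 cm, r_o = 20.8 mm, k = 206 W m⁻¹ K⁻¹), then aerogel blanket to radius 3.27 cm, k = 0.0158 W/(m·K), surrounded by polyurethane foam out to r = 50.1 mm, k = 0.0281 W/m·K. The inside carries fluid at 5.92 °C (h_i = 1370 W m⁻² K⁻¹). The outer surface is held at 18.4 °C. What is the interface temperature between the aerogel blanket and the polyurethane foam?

Resistance network (inner→outer):
  R'_conv,in = 1/(2πr h) = 1/(2π·0.0187·1370) = 0.006212 m·K/W
  R'_aluminium = ln(0.0208/0.0187)/(2πk) = 0.1064/(2π·206) = 8.223×10^-5 m·K/W
  R'_aerogel blanket = ln(0.0327/0.0208)/(2πk) = 0.4524/(2π·0.0158) = 4.557 m·K/W
  R'_polyurethane foam = ln(0.0501/0.0327)/(2πk) = 0.4266/(2π·0.0281) = 2.416 m·K/W
ΣR = 0.006212 + 8.223×10^-5 + 4.557 + 2.416 = 6.979 m·K/W
Q' = ΔT/ΣR = (5.92 °C − 18.4 °C)/6.979 = -1.788 W/m
From the inner boundary to the aerogel blanket/polyurethane foam interface, ΣR_partial = 4.563 m·K/W.
T_interface = T_in − Q'·ΣR_partial = 5.92 °C − (-1.788)(4.563) = 14.1 °C

T = 14.1 °C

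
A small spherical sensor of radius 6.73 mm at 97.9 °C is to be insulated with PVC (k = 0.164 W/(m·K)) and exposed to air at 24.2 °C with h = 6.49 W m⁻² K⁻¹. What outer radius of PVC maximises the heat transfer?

For a sphere, r_cr = 2k_ins/h = 2·0.164/6.49 = 0.0505 m = 5.05 cm

r_cr = 5.05 cm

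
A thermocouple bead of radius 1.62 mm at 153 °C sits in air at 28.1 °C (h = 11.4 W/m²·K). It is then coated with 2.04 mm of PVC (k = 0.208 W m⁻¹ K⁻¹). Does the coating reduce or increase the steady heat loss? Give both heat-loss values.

increases: 0.0470 → 0.191 W

Critical radius for a sphere: r_cr = 2k/h = 0.0365 m = 3.65 cm.
Outer radius after coating: r₂ = 0.00162 + 0.00204 = 0.00366 m.
Since r₁ < r_cr and r₂ ≤ r_cr, the coating moves toward the maximum at r_cr — heat loss rises.
Bare: R = 1/(4πr₁²h) = 2660 K/W; Q = 124.9/2660 = 0.0470 W.
Coated: R = R_cond + R_conv = 652.7 K/W; Q = 124.9/652.7 = 0.191 W.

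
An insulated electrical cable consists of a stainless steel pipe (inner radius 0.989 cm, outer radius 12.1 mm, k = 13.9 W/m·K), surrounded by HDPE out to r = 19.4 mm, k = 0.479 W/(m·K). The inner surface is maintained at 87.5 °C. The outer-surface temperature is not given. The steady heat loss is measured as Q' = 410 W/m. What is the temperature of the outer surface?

T_out = 22.2 °C

Series resistances:
  R'_stainless steel = ln(0.0121/0.00989)/(2πk) = 0.2017/(2π·13.9) = 0.002309 m·K/W
  R'_HDPE = ln(0.0194/0.0121)/(2πk) = 0.4721/(2π·0.479) = 0.1569 m·K/W
ΣR = 0.1592 m·K/W
ΔT = Q'·ΣR = 410 × 0.1592 = 65.27 K
Heat flows outward, so T_out = T_in − ΔT = 87.5 − 65.27 = 22.2 °C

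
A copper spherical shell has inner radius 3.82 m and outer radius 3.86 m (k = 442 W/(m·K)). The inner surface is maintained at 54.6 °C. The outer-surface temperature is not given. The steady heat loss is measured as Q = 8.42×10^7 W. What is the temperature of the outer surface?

Series resistances:
  R_copper = (1/3.82 − 1/3.86)/(4πk) = 0.002713/(4π·442) = 4.884×10^-7 K/W
ΣR = 4.884×10^-7 K/W
ΔT = Q·ΣR = 8.42×10^7 × 4.884×10^-7 = 41.12 K
Heat flows outward, so T_out = T_in − ΔT = 54.6 − 41.12 = 13.5 °C

T_out = 13.5 °C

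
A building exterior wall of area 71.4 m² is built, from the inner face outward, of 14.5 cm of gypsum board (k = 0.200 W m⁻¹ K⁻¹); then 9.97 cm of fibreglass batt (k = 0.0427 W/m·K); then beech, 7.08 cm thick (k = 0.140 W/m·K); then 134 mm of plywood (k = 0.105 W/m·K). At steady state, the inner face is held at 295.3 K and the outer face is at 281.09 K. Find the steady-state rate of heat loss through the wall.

Treat each layer as a resistance in series:
  R_gypsum board = L/(kA) = 0.145/(0.200·71.4) = 0.01015 K/W
  R_fibreglass batt = L/(kA) = 0.0997/(0.0427·71.4) = 0.03270 K/W
  R_beech = L/(kA) = 0.0708/(0.140·71.4) = 0.007083 K/W
  R_plywood = L/(kA) = 0.134/(0.105·71.4) = 0.01787 K/W
ΣR = 0.01015 + 0.03270 + 0.007083 + 0.01787 = 0.06780 K/W
Q = ΔT/ΣR = (295.3 K − 281.09 K)/0.06780 = 210 W

Q = 210 W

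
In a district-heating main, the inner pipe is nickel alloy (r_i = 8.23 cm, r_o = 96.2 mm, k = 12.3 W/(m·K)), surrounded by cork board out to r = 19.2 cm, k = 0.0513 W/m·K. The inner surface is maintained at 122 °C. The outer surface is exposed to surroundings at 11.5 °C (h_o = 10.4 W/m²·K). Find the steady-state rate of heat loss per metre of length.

Q' = 49.6 W/m

Resistance network (inner→outer):
  R'_nickel alloy = ln(0.0962/0.0823)/(2πk) = 0.1561/(2π·12.3) = 0.002019 m·K/W
  R'_cork board = ln(0.192/0.0962)/(2πk) = 0.6911/(2π·0.0513) = 2.144 m·K/W
  R'_conv,out = 1/(2πr h) = 1/(2π·0.192·10.4) = 0.07970 m·K/W
ΣR = 0.002019 + 2.144 + 0.07970 = 2.226 m·K/W
Q' = ΔT/ΣR = (122 °C − 11.5 °C)/2.226 = 49.6 W/m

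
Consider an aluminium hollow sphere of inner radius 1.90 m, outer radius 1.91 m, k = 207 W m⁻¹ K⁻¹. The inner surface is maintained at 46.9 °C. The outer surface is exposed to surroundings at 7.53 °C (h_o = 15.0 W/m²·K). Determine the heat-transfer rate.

Resistance network (inner→outer):
  R_aluminium = (1/1.90 − 1/1.91)/(4πk) = 0.002756/(4π·207) = 1.059×10^-6 K/W
  R_conv,out = 1/(4πr²h) = 1/(4π·1.91²·15.0) = 0.001454 K/W
ΣR = 1.059×10^-6 + 0.001454 = 0.001455 K/W
Q = ΔT/ΣR = (46.9 °C − 7.53 °C)/0.001455 = 27100 W

Q = 27.1 kW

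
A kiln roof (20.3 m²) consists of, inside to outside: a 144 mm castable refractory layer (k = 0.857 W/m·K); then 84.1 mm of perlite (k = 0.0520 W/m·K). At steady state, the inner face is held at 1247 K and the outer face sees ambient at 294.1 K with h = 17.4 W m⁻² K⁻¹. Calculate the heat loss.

Resistance network (inner→outer):
  R_castable refractory = L/(kA) = 0.144/(0.857·20.3) = 0.008277 K/W
  R_perlite = L/(kA) = 0.0841/(0.0520·20.3) = 0.07967 K/W
  R_conv,out = 1/(hA) = 1/(17.4·20.3) = 0.002831 K/W
ΣR = 0.008277 + 0.07967 + 0.002831 = 0.09078 K/W
Q = ΔT/ΣR = (1247 K − 294.1 K)/0.09078 = 10500 W

Q = 10.5 kW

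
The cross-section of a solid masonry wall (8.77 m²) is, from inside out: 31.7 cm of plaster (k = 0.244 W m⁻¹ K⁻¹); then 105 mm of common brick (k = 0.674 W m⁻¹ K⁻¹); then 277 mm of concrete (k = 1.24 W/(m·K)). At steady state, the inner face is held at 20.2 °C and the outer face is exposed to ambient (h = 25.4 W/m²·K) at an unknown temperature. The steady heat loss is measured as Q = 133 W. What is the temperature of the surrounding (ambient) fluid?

T_out = -5.85 °C

Sum the resistances:
  R_plaster = L/(kA) = 0.317/(0.244·8.77) = 0.1481 K/W
  R_common brick = L/(kA) = 0.105/(0.674·8.77) = 0.01776 K/W
  R_concrete = L/(kA) = 0.277/(1.24·8.77) = 0.02547 K/W
  R_conv,out = 1/(hA) = 1/(25.4·8.77) = 0.004489 K/W
ΣR = 0.1959 K/W
ΔT = Q·ΣR = 133 × 0.1959 = 26.05 K
Heat flows outward, so T_out = T_in − ΔT = 20.2 − 26.05 = -5.85 °C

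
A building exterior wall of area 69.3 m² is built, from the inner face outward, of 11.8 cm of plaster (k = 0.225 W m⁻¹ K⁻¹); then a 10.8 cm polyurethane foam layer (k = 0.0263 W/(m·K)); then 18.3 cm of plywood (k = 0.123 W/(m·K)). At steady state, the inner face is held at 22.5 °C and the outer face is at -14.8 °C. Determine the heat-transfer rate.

Q = 422 W

Resistance network (inner→outer):
  R_plaster = L/(kA) = 0.118/(0.225·69.3) = 0.007568 K/W
  R_polyurethane foam = L/(kA) = 0.108/(0.0263·69.3) = 0.05926 K/W
  R_plywood = L/(kA) = 0.183/(0.123·69.3) = 0.02147 K/W
ΣR = 0.007568 + 0.05926 + 0.02147 = 0.08830 K/W
Q = ΔT/ΣR = (22.5 °C − -14.8 °C)/0.08830 = 422 W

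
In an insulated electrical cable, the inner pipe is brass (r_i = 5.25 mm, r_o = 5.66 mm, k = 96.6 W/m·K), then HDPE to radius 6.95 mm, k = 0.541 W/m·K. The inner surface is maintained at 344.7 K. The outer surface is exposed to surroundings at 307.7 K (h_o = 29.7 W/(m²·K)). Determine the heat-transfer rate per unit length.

Resistance network (inner→outer):
  R'_brass = ln(0.00566/0.00525)/(2πk) = 0.07520/(2π·96.6) = 1.239×10^-4 m·K/W
  R'_HDPE = ln(0.00695/0.00566)/(2πk) = 0.2053/(2π·0.541) = 0.06040 m·K/W
  R'_conv,out = 1/(2πr h) = 1/(2π·0.00695·29.7) = 0.7710 m·K/W
ΣR = 1.239×10^-4 + 0.06040 + 0.7710 = 0.8315 m·K/W
Q' = ΔT/ΣR = (344.7 K − 307.7 K)/0.8315 = 44.5 W/m

Q' = 44.5 W/m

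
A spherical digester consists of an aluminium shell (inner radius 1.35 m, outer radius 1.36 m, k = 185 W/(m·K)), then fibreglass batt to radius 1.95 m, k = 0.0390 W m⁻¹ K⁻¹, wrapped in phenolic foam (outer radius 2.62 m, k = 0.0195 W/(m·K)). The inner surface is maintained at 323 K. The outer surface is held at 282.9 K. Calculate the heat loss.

Q = 40.5 W

Treat each layer as a resistance in series:
  R_aluminium = (1/1.35 − 1/1.36)/(4πk) = 0.005447/(4π·185) = 2.343×10^-6 K/W
  R_fibreglass batt = (1/1.36 − 1/1.95)/(4πk) = 0.2225/(4π·0.0390) = 0.4539 K/W
  R_phenolic foam = (1/1.95 − 1/2.62)/(4πk) = 0.1311/(4π·0.0195) = 0.5352 K/W
ΣR = 2.343×10^-6 + 0.4539 + 0.5352 = 0.9891 K/W
Q = ΔT/ΣR = (323 K − 282.9 K)/0.9891 = 40.5 W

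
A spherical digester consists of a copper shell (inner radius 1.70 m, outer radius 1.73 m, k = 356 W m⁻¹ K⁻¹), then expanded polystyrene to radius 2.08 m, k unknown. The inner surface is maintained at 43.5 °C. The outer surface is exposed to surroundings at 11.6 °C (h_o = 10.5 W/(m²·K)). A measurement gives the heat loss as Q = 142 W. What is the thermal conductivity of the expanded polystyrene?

ΣR = ΔT/Q = |43.5 − 11.6|/142 = 0.2246 K/W
Known resistances:
  R_copper = (1/1.70 − 1/1.73)/(4πk) = 0.01020/(4π·356) = 2.280×10^-6 K/W
  R_conv,out = 1/(4πr²h) = 1/(4π·2.08²·10.5) = 0.001752 K/W
R_expanded polystyrene = ΣR − ΣR_known = 0.2246 − 0.001754 = 0.2228 K/W
(1/r₁−1/r₂)/(4πk) = 0.2228 ⇒ k = 0.09727/(4π·0.2228) = 0.0347 W/m·K

k = 0.0347 W/m·K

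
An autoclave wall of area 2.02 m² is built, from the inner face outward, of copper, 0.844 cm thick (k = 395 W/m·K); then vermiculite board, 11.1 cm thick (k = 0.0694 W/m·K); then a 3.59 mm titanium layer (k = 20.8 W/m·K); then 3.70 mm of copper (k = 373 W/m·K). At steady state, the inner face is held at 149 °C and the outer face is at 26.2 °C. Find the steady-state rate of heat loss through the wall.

Series thermal resistances, inner to outer:
  R_copper = L/(kA) = 0.00844/(395·2.02) = 1.058×10^-5 K/W
  R_vermiculite board = L/(kA) = 0.111/(0.0694·2.02) = 0.7918 K/W
  R_titanium = L/(kA) = 0.00359/(20.8·2.02) = 8.544×10^-5 K/W
  R_copper = L/(kA) = 0.00370/(373·2.02) = 4.911×10^-6 K/W
ΣR = 1.058×10^-5 + 0.7918 + 8.544×10^-5 + 4.911×10^-6 = 0.7919 K/W
Q = ΔT/ΣR = (149 °C − 26.2 °C)/0.7919 = 155 W

Q = 155 W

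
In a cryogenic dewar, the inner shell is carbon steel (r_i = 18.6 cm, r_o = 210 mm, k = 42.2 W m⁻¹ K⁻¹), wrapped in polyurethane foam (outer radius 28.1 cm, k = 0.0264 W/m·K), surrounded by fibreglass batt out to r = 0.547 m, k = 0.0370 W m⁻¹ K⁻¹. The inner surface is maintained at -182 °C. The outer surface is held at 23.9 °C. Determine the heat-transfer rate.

Resistance network (inner→outer):
  R_carbon steel = (1/0.186 − 1/0.210)/(4πk) = 0.6144/(4π·42.2) = 0.001159 K/W
  R_polyurethane foam = (1/0.210 − 1/0.281)/(4πk) = 1.203/(4π·0.0264) = 3.627 K/W
  R_fibreglass batt = (1/0.281 − 1/0.547)/(4πk) = 1.731/(4π·0.0370) = 3.722 K/W
ΣR = 0.001159 + 3.627 + 3.722 = 7.350 K/W
Q = ΔT/ΣR = (-182 °C − 23.9 °C)/7.350 = -28.0 W
(Negative Q ⇒ heat flows inward; heat gain = 28.0 W.)

Q = 28.0 W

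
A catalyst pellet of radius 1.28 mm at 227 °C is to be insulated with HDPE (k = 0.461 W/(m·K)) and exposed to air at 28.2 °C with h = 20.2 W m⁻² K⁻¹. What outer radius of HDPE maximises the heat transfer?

For a sphere, r_cr = 2k_ins/h = 2·0.461/20.2 = 0.0456 m = 4.56 cm

r_cr = 4.56 cm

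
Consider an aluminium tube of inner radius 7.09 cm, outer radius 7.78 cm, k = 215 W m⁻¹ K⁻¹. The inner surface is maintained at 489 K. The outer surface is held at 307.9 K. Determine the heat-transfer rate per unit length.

Q' = 2630 kW/m

Q' = 2πk·ΔT/ln(r₂/r₁) = 2π × 215 × 181.1 / ln(0.0778/0.0709) = 2.63×10^6 W/m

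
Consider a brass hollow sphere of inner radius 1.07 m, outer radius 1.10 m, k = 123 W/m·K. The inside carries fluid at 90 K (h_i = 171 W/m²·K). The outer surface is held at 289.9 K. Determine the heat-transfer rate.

Q = 473 kW

Resistance network (inner→outer):
  R_conv,in = 1/(4πr²h) = 1/(4π·1.07²·171) = 4.065×10^-4 K/W
  R_brass = (1/1.07 − 1/1.10)/(4πk) = 0.02549/(4π·123) = 1.649×10^-5 K/W
ΣR = 4.065×10^-4 + 1.649×10^-5 = 4.230×10^-4 K/W
Q = ΔT/ΣR = (90 K − 289.9 K)/4.230×10^-4 = -4.73×10^5 W
(Negative Q ⇒ heat flows inward; heat gain = 4.73×10^5 W.)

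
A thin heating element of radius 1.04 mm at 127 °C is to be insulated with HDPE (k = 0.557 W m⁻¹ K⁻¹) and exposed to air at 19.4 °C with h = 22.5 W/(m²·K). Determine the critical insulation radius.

For a cylinder, r_cr = k_ins/h = 0.557/22.5 = 0.0248 m = 2.48 cm

r_cr = 2.48 cm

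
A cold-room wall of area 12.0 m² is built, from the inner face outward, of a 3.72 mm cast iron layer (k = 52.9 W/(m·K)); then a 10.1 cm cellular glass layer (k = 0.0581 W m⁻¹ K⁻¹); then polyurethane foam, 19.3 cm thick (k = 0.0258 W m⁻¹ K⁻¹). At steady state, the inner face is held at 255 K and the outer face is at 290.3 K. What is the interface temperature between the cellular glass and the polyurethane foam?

T = 261.7 K

Series thermal resistances, inner to outer:
  R_cast iron = L/(kA) = 0.00372/(52.9·12.0) = 5.860×10^-6 K/W
  R_cellular glass = L/(kA) = 0.101/(0.0581·12.0) = 0.1449 K/W
  R_polyurethane foam = L/(kA) = 0.193/(0.0258·12.0) = 0.6234 K/W
ΣR = 5.860×10^-6 + 0.1449 + 0.6234 = 0.7683 K/W
Q = ΔT/ΣR = (255 K − 290.3 K)/0.7683 = -45.95 W
From the inner boundary to the cellular glass/polyurethane foam interface, ΣR_partial = 0.1449 K/W.
T_interface = T_in − Q·ΣR_partial = 255 K − (-45.95)(0.1449) = 261.7 K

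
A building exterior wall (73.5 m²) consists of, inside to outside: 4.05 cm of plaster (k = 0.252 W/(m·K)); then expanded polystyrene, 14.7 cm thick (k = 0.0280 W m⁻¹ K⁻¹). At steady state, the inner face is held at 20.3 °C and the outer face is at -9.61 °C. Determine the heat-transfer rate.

Q = 406 W

Series thermal resistances, inner to outer:
  R_plaster = L/(kA) = 0.0405/(0.252·73.5) = 0.002187 K/W
  R_expanded polystyrene = L/(kA) = 0.147/(0.0280·73.5) = 0.07143 K/W
ΣR = 0.002187 + 0.07143 = 0.07362 K/W
Q = ΔT/ΣR = (20.3 °C − -9.61 °C)/0.07362 = 406 W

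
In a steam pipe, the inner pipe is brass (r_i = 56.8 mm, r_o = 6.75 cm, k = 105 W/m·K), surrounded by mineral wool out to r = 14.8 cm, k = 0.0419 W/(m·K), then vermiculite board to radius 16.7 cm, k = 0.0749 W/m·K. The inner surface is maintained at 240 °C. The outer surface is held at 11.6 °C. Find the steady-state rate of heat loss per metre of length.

Q' = 70.5 W/m

Treat each layer as a resistance in series:
  R'_brass = ln(0.0675/0.0568)/(2πk) = 0.1726/(2π·105) = 2.616×10^-4 m·K/W
  R'_mineral wool = ln(0.148/0.0675)/(2πk) = 0.7851/(2π·0.0419) = 2.982 m·K/W
  R'_vermiculite board = ln(0.167/0.148)/(2πk) = 0.1208/(2π·0.0749) = 0.2566 m·K/W
ΣR = 2.616×10^-4 + 2.982 + 0.2566 = 3.239 m·K/W
Q' = ΔT/ΣR = (240 °C − 11.6 °C)/3.239 = 70.5 W/m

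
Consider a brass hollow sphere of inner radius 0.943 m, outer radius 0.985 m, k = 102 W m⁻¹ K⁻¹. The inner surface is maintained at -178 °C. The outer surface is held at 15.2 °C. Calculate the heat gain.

Q = 4πk·ΔT/(1/r₁ − 1/r₂) = 4π × 102 × 193.2 / (1/0.943 − 1/0.985) = 5.48×10^6 W

Q = 5480 kW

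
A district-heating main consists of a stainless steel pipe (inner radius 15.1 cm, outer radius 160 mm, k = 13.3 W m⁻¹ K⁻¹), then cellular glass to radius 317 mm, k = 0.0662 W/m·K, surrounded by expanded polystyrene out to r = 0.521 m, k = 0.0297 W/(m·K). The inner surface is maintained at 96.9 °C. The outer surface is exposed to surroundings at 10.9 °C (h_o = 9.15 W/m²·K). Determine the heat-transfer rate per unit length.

Treat each layer as a resistance in series:
  R'_stainless steel = ln(0.160/0.151)/(2πk) = 0.05789/(2π·13.3) = 6.928×10^-4 m·K/W
  R'_cellular glass = ln(0.317/0.160)/(2πk) = 0.6837/(2π·0.0662) = 1.644 m·K/W
  R'_expanded polystyrene = ln(0.521/0.317)/(2πk) = 0.4968/(2π·0.0297) = 2.662 m·K/W
  R'_conv,out = 1/(2πr h) = 1/(2π·0.521·9.15) = 0.03339 m·K/W
ΣR = 6.928×10^-4 + 1.644 + 2.662 + 0.03339 = 4.340 m·K/W
Q' = ΔT/ΣR = (96.9 °C − 10.9 °C)/4.340 = 19.8 W/m

Q' = 19.8 W/m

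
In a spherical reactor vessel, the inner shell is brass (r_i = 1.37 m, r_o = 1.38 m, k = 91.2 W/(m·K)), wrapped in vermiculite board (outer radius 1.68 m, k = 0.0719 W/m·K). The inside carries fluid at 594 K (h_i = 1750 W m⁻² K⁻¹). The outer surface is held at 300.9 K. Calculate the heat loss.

Q = 2050 W

Series thermal resistances, inner to outer:
  R_conv,in = 1/(4πr²h) = 1/(4π·1.37²·1750) = 2.423×10^-5 K/W
  R_brass = (1/1.37 − 1/1.38)/(4πk) = 0.005289/(4π·91.2) = 4.615×10^-6 K/W
  R_vermiculite board = (1/1.38 − 1/1.68)/(4πk) = 0.1294/(4π·0.0719) = 0.1432 K/W
ΣR = 2.423×10^-5 + 4.615×10^-6 + 0.1432 = 0.1432 K/W
Q = ΔT/ΣR = (594 K − 300.9 K)/0.1432 = 2050 W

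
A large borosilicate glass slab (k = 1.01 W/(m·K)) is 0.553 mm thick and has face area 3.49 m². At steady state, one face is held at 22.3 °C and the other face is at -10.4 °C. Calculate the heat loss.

Q = 2.08×10^5 W

Q = kA·ΔT/L = 1.01 × 3.49 × |22.3 °C − -10.4 °C| / 5.53×10^-4 = 2.08×10^5 W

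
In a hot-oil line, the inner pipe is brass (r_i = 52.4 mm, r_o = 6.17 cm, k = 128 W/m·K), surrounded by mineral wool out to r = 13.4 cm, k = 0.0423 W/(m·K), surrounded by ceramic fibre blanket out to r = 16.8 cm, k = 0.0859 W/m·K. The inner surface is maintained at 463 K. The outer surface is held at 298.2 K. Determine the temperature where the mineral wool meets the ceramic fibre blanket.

T = 318.9 K

Series thermal resistances, inner to outer:
  R'_brass = ln(0.0617/0.0524)/(2πk) = 0.1634/(2π·128) = 2.031×10^-4 m·K/W
  R'_mineral wool = ln(0.134/0.0617)/(2πk) = 0.7756/(2π·0.0423) = 2.918 m·K/W
  R'_ceramic fibre blanket = ln(0.168/0.134)/(2πk) = 0.2261/(2π·0.0859) = 0.4190 m·K/W
ΣR = 2.031×10^-4 + 2.918 + 0.4190 = 3.337 m·K/W
Q' = ΔT/ΣR = (463 K − 298.2 K)/3.337 = 49.39 W/m
From the inner boundary to the mineral wool/ceramic fibre blanket interface, ΣR_partial = 2.918 m·K/W.
T_interface = T_in − Q'·ΣR_partial = 463 K − (49.39)(2.918) = 318.9 K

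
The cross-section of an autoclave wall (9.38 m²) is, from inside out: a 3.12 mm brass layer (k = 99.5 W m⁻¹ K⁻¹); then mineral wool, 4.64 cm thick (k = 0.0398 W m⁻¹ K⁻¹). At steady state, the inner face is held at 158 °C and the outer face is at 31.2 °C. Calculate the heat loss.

Series thermal resistances, inner to outer:
  R_brass = L/(kA) = 0.00312/(99.5·9.38) = 3.343×10^-6 K/W
  R_mineral wool = L/(kA) = 0.0464/(0.0398·9.38) = 0.1243 K/W
ΣR = 3.343×10^-6 + 0.1243 = 0.1243 K/W
Q = ΔT/ΣR = (158 °C − 31.2 °C)/0.1243 = 1020 W

Q = 1020 W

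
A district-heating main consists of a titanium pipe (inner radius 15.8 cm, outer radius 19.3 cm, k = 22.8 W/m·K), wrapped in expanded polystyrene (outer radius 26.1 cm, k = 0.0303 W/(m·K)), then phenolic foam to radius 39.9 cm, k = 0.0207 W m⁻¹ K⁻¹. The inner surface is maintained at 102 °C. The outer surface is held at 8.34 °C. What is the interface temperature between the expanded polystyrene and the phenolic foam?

T = 71.4 °C

Treat each layer as a resistance in series:
  R'_titanium = ln(0.193/0.158)/(2πk) = 0.2001/(2π·22.8) = 0.001397 m·K/W
  R'_expanded polystyrene = ln(0.261/0.193)/(2πk) = 0.3018/(2π·0.0303) = 1.585 m·K/W
  R'_phenolic foam = ln(0.399/0.261)/(2πk) = 0.4244/(2π·0.0207) = 3.263 m·K/W
ΣR = 0.001397 + 1.585 + 3.263 = 4.849 m·K/W
Q' = ΔT/ΣR = (102 °C − 8.34 °C)/4.849 = 19.32 W/m
From the inner boundary to the expanded polystyrene/phenolic foam interface, ΣR_partial = 1.586 m·K/W.
T_interface = T_in − Q'·ΣR_partial = 102 °C − (19.32)(1.586) = 71.4 °C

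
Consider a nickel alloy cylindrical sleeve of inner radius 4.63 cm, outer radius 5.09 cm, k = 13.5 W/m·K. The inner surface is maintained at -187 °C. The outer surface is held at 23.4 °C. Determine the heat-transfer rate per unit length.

Q' = 2πk·ΔT/ln(r₂/r₁) = 2π × 13.5 × 210.4 / ln(0.0509/0.0463) = 1.88×10^5 W/m

Q' = 1.88×10^5 W/m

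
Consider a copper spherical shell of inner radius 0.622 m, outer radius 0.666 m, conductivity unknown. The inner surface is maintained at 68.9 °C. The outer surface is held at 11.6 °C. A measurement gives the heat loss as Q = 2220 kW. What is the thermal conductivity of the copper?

ΣR = ΔT/Q = |68.9 − 11.6|/2.22×10^6 = 2.581×10^-5 K/W
(1/r₁−1/r₂)/(4πk) = 2.581×10^-5 ⇒ k = 0.1062/(4π·2.581×10^-5) = 327 W/m·K

k = 327 W/m·K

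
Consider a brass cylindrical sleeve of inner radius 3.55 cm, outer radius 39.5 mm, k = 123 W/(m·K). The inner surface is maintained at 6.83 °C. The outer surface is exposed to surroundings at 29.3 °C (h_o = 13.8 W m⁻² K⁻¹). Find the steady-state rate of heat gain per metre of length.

Treat each layer as a resistance in series:
  R'_brass = ln(0.0395/0.0355)/(2πk) = 0.1068/(2π·123) = 1.382×10^-4 m·K/W
  R'_conv,out = 1/(2πr h) = 1/(2π·0.0395·13.8) = 0.2920 m·K/W
ΣR = 1.382×10^-4 + 0.2920 = 0.2921 m·K/W
Q' = ΔT/ΣR = (6.83 °C − 29.3 °C)/0.2921 = -76.9 W/m
(Negative Q' ⇒ heat flows inward; heat gain = 76.9 W/m.)

Q' = 76.9 W/m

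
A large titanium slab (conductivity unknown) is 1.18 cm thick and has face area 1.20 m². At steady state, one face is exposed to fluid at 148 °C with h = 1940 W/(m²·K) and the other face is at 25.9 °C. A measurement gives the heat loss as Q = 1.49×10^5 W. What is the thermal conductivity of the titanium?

ΣR = ΔT/Q = |148 − 25.9|/1.49×10^5 = 8.195×10^-4 K/W
Known resistances:
  R_conv,in = 1/(hA) = 1/(1940·1.20) = 4.296×10^-4 K/W
R_titanium = ΣR − ΣR_known = 8.195×10^-4 − 4.296×10^-4 = 3.899×10^-4 K/W
L/(kA) = 3.899×10^-4 ⇒ k = 0.0118/(3.899×10^-4·1.20) = 25.2 W/m·K

k = 25.2 W/m·K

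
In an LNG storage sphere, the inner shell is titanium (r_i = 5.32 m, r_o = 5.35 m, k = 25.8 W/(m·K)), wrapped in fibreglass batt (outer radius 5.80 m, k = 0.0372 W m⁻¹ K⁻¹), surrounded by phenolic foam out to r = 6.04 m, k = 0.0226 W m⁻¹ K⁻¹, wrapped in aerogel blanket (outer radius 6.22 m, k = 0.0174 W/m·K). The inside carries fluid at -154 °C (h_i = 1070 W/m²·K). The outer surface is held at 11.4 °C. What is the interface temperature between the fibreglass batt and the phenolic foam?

T = -87.4 °C

Treat each layer as a resistance in series:
  R_conv,in = 1/(4πr²h) = 1/(4π·5.32²·1070) = 2.628×10^-6 K/W
  R_titanium = (1/5.32 − 1/5.35)/(4πk) = 0.001054/(4π·25.8) = 3.251×10^-6 K/W
  R_fibreglass batt = (1/5.35 − 1/5.80)/(4πk) = 0.01450/(4π·0.0372) = 0.03102 K/W
  R_phenolic foam = (1/5.80 − 1/6.04)/(4πk) = 0.006851/(4π·0.0226) = 0.02412 K/W
  R_aerogel blanket = (1/6.04 − 1/6.22)/(4πk) = 0.004791/(4π·0.0174) = 0.02191 K/W
ΣR = 2.628×10^-6 + 3.251×10^-6 + 0.03102 + 0.02412 + 0.02191 = 0.07706 K/W
Q = ΔT/ΣR = (-154 °C − 11.4 °C)/0.07706 = -2146 W
From the inner boundary to the fibreglass batt/phenolic foam interface, ΣR_partial = 0.03103 K/W.
T_interface = T_in − Q·ΣR_partial = -154 °C − (-2146)(0.03103) = -87.4 °C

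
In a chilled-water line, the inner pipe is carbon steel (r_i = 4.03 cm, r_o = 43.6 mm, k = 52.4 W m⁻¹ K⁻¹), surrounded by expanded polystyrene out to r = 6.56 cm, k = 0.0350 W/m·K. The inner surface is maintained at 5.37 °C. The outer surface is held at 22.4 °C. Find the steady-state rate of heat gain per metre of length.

Q' = 9.17 W/m

Series thermal resistances, inner to outer:
  R'_carbon steel = ln(0.0436/0.0403)/(2πk) = 0.07871/(2π·52.4) = 2.391×10^-4 m·K/W
  R'_expanded polystyrene = ln(0.0656/0.0436)/(2πk) = 0.4085/(2π·0.0350) = 1.858 m·K/W
ΣR = 2.391×10^-4 + 1.858 = 1.858 m·K/W
Q' = ΔT/ΣR = (5.37 °C − 22.4 °C)/1.858 = -9.17 W/m
(Negative Q' ⇒ heat flows inward; heat gain = 9.17 W/m.)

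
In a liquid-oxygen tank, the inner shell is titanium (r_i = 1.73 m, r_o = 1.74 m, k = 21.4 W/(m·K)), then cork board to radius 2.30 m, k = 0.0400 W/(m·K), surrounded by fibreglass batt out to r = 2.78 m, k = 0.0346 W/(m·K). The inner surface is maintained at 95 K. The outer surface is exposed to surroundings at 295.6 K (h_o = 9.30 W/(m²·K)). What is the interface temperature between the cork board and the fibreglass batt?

T = 218.5 K

Series thermal resistances, inner to outer:
  R_titanium = (1/1.73 − 1/1.74)/(4πk) = 0.003322/(4π·21.4) = 1.235×10^-5 K/W
  R_cork board = (1/1.74 − 1/2.30)/(4πk) = 0.1399/(4π·0.0400) = 0.2784 K/W
  R_fibreglass batt = (1/2.30 − 1/2.78)/(4πk) = 0.07507/(4π·0.0346) = 0.1727 K/W
  R_conv,out = 1/(4πr²h) = 1/(4π·2.78²·9.30) = 0.001107 K/W
ΣR = 1.235×10^-5 + 0.2784 + 0.1727 + 0.001107 = 0.4522 K/W
Q = ΔT/ΣR = (95 K − 295.6 K)/0.4522 = -443.6 W
From the inner boundary to the cork board/fibreglass batt interface, ΣR_partial = 0.2784 K/W.
T_interface = T_in − Q·ΣR_partial = 95 K − (-443.6)(0.2784) = 218.5 K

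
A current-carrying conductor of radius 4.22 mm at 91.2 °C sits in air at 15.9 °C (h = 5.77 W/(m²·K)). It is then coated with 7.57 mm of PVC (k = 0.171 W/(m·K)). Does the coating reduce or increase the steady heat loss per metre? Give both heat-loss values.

Critical radius for a cylinder: r_cr = k/h = 0.0296 m = 2.96 cm.
Outer radius after coating: r₂ = 0.00422 + 0.00757 = 0.01179 m.
Since r₁ < r_cr and r₂ ≤ r_cr, the coating moves toward the maximum at r_cr — heat loss rises.
Bare: R = 1/(2πr₁h) = 6.536 m·K/W; Q = 75.3/6.536 = 11.5 W/m.
Coated: R = R_cond + R_conv = 3.296 m·K/W; Q = 75.3/3.296 = 22.8 W/m.

increases: 11.5 → 22.8 W/m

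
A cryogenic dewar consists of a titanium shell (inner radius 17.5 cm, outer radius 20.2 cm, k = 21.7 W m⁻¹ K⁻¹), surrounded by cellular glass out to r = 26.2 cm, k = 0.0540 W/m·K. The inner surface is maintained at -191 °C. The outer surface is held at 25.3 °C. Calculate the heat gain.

Q = 129 W

Resistance network (inner→outer):
  R_titanium = (1/0.175 − 1/0.202)/(4πk) = 0.7638/(4π·21.7) = 0.002801 K/W
  R_cellular glass = (1/0.202 − 1/0.262)/(4πk) = 1.134/(4π·0.0540) = 1.671 K/W
ΣR = 0.002801 + 1.671 = 1.674 K/W
Q = ΔT/ΣR = (-191 °C − 25.3 °C)/1.674 = -129 W
(Negative Q ⇒ heat flows inward; heat gain = 129 W.)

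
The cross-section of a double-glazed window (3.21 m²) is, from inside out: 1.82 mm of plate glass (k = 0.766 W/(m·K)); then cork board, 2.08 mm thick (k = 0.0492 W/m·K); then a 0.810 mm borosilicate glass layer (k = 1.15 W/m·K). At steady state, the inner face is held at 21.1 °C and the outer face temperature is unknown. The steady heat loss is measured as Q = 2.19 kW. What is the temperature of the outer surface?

Series resistances:
  R_plate glass = L/(kA) = 0.00182/(0.766·3.21) = 7.402×10^-4 K/W
  R_cork board = L/(kA) = 0.00208/(0.0492·3.21) = 0.01317 K/W
  R_borosilicate glass = L/(kA) = 8.10×10^-4/(1.15·3.21) = 2.194×10^-4 K/W
ΣR = 0.01413 K/W
ΔT = Q·ΣR = 2190 × 0.01413 = 30.94 K
Heat flows outward, so T_out = T_in − ΔT = 21.1 − 30.94 = -9.84 °C

T_out = -9.84 °C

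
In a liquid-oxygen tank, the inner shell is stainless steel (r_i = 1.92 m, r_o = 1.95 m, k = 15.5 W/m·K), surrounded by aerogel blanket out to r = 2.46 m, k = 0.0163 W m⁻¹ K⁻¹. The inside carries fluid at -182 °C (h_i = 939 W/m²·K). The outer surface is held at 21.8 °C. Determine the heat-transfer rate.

Series thermal resistances, inner to outer:
  R_conv,in = 1/(4πr²h) = 1/(4π·1.92²·939) = 2.299×10^-5 K/W
  R_stainless steel = (1/1.92 − 1/1.95)/(4πk) = 0.008013/(4π·15.5) = 4.114×10^-5 K/W
  R_aerogel blanket = (1/1.95 − 1/2.46)/(4πk) = 0.1063/(4π·0.0163) = 0.5190 K/W
ΣR = 2.299×10^-5 + 4.114×10^-5 + 0.5190 = 0.5191 K/W
Q = ΔT/ΣR = (-182 °C − 21.8 °C)/0.5191 = -393 W
(Negative Q ⇒ heat flows inward; heat gain = 393 W.)

Q = 393 W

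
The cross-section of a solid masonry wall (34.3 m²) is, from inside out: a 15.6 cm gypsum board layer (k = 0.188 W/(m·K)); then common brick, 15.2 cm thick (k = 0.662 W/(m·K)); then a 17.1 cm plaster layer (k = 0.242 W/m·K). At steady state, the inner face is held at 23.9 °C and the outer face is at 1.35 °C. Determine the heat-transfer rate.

Treat each layer as a resistance in series:
  R_gypsum board = L/(kA) = 0.156/(0.188·34.3) = 0.02419 K/W
  R_common brick = L/(kA) = 0.152/(0.662·34.3) = 0.006694 K/W
  R_plaster = L/(kA) = 0.171/(0.242·34.3) = 0.02060 K/W
ΣR = 0.02419 + 0.006694 + 0.02060 = 0.05148 K/W
Q = ΔT/ΣR = (23.9 °C − 1.35 °C)/0.05148 = 438 W

Q = 438 W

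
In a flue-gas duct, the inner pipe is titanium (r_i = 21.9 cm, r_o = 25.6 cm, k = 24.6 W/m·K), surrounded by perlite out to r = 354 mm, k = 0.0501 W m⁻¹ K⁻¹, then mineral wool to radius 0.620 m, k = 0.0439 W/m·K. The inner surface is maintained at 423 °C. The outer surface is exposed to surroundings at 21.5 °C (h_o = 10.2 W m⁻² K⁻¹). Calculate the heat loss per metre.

Q' = 130 W/m

Series thermal resistances, inner to outer:
  R'_titanium = ln(0.256/0.219)/(2πk) = 0.1561/(2π·24.6) = 0.001010 m·K/W
  R'_perlite = ln(0.354/0.256)/(2πk) = 0.3241/(2π·0.0501) = 1.030 m·K/W
  R'_mineral wool = ln(0.620/0.354)/(2πk) = 0.5604/(2π·0.0439) = 2.032 m·K/W
  R'_conv,out = 1/(2πr h) = 1/(2π·0.620·10.2) = 0.02517 m·K/W
ΣR = 0.001010 + 1.030 + 2.032 + 0.02517 = 3.088 m·K/W
Q' = ΔT/ΣR = (423 °C − 21.5 °C)/3.088 = 130 W/m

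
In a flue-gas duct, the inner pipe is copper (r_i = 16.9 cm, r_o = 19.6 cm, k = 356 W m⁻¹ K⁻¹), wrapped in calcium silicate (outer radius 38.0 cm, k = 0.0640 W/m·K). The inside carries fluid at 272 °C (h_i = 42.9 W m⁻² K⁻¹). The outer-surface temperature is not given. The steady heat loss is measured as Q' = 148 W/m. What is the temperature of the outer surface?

Sum the resistances:
  R'_conv,in = 1/(2πr h) = 1/(2π·0.169·42.9) = 0.02195 m·K/W
  R'_copper = ln(0.196/0.169)/(2πk) = 0.1482/(2π·356) = 6.626×10^-5 m·K/W
  R'_calcium silicate = ln(0.380/0.196)/(2πk) = 0.6621/(2π·0.0640) = 1.646 m·K/W
ΣR = 1.668 m·K/W
ΔT = Q'·ΣR = 148 × 1.668 = 246.9 K
Heat flows outward, so T_out = T_in − ΔT = 272 − 246.9 = 25.1 °C

T_out = 25.1 °C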